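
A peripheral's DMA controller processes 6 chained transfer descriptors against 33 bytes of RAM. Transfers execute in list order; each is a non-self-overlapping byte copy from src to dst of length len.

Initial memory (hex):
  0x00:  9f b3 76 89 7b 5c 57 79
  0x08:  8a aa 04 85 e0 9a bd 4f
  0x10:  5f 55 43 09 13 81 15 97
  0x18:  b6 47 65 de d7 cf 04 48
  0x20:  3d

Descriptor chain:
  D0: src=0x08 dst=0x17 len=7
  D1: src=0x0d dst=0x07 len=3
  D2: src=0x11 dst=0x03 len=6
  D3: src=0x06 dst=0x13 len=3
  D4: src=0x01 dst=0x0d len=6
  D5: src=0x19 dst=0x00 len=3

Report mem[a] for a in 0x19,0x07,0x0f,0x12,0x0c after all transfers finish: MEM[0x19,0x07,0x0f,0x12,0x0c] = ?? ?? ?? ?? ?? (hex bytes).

MEM[0x19,0x07,0x0f,0x12,0x0c] = 04 81 55 13 e0

#0 dst[0x17+7] := {0x8a,0xaa,0x04,0x85,0xe0,0x9a,0xbd}
#1 dst[0x07+3] := {0x9a,0xbd,0x4f}
#2 dst[0x03+6] := {0x55,0x43,0x09,0x13,0x81,0x15}
#3 dst[0x13+3] := {0x13,0x81,0x15}
#4 dst[0x0d+6] := {0xb3,0x76,0x55,0x43,0x09,0x13}
#5 dst[0x00+3] := {0x04,0x85,0xe0}
query mem[0x19]=0x04, mem[0x07]=0x81, mem[0x0f]=0x55, mem[0x12]=0x13, mem[0x0c]=0xe0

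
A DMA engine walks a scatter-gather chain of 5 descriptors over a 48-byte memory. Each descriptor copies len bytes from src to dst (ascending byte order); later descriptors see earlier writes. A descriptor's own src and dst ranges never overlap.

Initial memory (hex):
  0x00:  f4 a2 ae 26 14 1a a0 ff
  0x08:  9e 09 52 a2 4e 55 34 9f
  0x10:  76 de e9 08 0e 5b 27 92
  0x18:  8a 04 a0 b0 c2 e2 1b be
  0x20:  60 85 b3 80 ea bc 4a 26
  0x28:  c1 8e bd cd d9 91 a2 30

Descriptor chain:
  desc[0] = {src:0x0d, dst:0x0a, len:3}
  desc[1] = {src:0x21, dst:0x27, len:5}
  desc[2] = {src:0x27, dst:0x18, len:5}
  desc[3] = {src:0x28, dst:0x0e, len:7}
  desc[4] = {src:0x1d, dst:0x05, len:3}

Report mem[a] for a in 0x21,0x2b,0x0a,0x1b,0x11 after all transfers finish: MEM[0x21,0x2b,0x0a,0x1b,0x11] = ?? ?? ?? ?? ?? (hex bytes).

MEM[0x21,0x2b,0x0a,0x1b,0x11] = 85 bc 55 ea bc

#0 dst[0x0a+3] := {0x55,0x34,0x9f}
#1 dst[0x27+5] := {0x85,0xb3,0x80,0xea,0xbc}
#2 dst[0x18+5] := {0x85,0xb3,0x80,0xea,0xbc}
#3 dst[0x0e+7] := {0xb3,0x80,0xea,0xbc,0xd9,0x91,0xa2}
#4 dst[0x05+3] := {0xe2,0x1b,0xbe}
query mem[0x21]=0x85, mem[0x2b]=0xbc, mem[0x0a]=0x55, mem[0x1b]=0xea, mem[0x11]=0xbc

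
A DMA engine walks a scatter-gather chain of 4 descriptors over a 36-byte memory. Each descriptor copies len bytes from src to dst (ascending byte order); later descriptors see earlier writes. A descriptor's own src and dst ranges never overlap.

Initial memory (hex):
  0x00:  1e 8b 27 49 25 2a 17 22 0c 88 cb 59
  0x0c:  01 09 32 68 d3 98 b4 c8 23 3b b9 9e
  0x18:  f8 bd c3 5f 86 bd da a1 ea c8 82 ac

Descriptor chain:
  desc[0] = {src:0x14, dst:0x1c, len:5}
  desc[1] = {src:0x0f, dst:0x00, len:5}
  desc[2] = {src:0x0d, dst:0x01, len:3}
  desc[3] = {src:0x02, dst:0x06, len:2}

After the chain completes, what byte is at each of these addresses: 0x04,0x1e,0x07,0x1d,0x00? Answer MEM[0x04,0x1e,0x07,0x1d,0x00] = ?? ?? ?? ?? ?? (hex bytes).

#0 dst[0x1c+5] := {0x23,0x3b,0xb9,0x9e,0xf8}
#1 dst[0x00+5] := {0x68,0xd3,0x98,0xb4,0xc8}
#2 dst[0x01+3] := {0x09,0x32,0x68}
#3 dst[0x06+2] := {0x32,0x68}
query mem[0x04]=0xc8, mem[0x1e]=0xb9, mem[0x07]=0x68, mem[0x1d]=0x3b, mem[0x00]=0x68

MEM[0x04,0x1e,0x07,0x1d,0x00] = c8 b9 68 3b 68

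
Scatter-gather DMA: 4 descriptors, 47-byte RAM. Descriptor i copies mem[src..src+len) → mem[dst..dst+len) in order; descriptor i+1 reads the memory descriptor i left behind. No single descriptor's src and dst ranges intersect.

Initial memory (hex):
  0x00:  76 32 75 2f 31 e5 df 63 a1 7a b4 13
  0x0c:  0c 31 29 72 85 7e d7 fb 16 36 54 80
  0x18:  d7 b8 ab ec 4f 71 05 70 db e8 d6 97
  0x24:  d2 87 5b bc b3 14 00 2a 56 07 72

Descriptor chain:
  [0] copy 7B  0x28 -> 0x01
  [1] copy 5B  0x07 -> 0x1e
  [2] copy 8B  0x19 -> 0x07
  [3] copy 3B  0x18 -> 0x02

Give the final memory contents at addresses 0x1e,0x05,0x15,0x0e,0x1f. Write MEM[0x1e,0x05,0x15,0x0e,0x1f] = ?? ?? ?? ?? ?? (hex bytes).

  after D0: wrote 7B at 0x01 = b314002a560772
  after D1: wrote 5B at 0x1e = 72a17ab413
  after D2: wrote 8B at 0x07 = b8abec4f7172a17a
  after D3: wrote 3B at 0x02 = d7b8ab
query mem[0x1e]=0x72, mem[0x05]=0x56, mem[0x15]=0x36, mem[0x0e]=0x7a, mem[0x1f]=0xa1

MEM[0x1e,0x05,0x15,0x0e,0x1f] = 72 56 36 7a a1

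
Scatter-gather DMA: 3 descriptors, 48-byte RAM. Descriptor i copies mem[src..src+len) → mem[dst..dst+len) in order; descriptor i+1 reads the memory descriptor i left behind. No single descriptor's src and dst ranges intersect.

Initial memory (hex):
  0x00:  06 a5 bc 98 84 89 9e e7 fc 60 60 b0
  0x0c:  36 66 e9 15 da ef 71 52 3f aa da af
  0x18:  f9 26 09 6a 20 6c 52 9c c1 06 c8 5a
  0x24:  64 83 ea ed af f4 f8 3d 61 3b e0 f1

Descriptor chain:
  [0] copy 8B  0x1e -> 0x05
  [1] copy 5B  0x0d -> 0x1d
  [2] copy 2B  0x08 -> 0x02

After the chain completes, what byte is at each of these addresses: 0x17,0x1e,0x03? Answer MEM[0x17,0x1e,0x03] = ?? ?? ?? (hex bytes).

[0] 0x1e->0x05 len=8 : 52 9c c1 06 c8 5a 64 83
[1] 0x0d->0x1d len=5 : 66 e9 15 da ef
[2] 0x08->0x02 len=2 : 06 c8
query mem[0x17]=0xaf, mem[0x1e]=0xe9, mem[0x03]=0xc8

MEM[0x17,0x1e,0x03] = af e9 c8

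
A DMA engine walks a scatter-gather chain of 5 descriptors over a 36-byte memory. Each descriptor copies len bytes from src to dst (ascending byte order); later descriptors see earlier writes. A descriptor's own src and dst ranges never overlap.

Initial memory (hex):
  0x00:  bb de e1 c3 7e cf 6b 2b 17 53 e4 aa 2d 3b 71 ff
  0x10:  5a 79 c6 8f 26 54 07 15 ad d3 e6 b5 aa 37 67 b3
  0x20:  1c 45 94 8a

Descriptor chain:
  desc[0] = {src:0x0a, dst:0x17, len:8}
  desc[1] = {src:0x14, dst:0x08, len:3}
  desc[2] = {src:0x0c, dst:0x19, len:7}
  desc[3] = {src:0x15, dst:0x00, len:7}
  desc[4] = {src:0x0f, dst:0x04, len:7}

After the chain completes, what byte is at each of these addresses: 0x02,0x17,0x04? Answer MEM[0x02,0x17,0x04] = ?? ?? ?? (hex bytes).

  after D0: wrote 8B at 0x17 = e4aa2d3b71ff5a79
  after D1: wrote 3B at 0x08 = 265407
  after D2: wrote 7B at 0x19 = 2d3b71ff5a79c6
  after D3: wrote 7B at 0x00 = 5407e4aa2d3b71
  after D4: wrote 7B at 0x04 = ff5a79c68f2654
query mem[0x02]=0xe4, mem[0x17]=0xe4, mem[0x04]=0xff

MEM[0x02,0x17,0x04] = e4 e4 ff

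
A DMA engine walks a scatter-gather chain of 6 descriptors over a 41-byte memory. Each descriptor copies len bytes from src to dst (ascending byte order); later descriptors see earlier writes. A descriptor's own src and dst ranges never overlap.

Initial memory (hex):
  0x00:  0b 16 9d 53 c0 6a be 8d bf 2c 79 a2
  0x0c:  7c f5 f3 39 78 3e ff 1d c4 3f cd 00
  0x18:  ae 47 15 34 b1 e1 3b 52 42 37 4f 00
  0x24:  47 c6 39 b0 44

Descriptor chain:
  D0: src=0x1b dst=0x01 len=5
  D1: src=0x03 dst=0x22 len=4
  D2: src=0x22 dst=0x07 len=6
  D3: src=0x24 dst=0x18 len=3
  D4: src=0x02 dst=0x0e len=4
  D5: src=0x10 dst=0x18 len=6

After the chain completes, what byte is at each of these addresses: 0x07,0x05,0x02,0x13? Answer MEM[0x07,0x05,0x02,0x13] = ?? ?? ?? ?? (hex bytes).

D0: mem[0x01..0x05] <- [34 b1 e1 3b 52]
D1: mem[0x22..0x25] <- [e1 3b 52 be]
D2: mem[0x07..0x0c] <- [e1 3b 52 be 39 b0]
D3: mem[0x18..0x1a] <- [52 be 39]
D4: mem[0x0e..0x11] <- [b1 e1 3b 52]
D5: mem[0x18..0x1d] <- [3b 52 ff 1d c4 3f]
query mem[0x07]=0xe1, mem[0x05]=0x52, mem[0x02]=0xb1, mem[0x13]=0x1d

MEM[0x07,0x05,0x02,0x13] = e1 52 b1 1d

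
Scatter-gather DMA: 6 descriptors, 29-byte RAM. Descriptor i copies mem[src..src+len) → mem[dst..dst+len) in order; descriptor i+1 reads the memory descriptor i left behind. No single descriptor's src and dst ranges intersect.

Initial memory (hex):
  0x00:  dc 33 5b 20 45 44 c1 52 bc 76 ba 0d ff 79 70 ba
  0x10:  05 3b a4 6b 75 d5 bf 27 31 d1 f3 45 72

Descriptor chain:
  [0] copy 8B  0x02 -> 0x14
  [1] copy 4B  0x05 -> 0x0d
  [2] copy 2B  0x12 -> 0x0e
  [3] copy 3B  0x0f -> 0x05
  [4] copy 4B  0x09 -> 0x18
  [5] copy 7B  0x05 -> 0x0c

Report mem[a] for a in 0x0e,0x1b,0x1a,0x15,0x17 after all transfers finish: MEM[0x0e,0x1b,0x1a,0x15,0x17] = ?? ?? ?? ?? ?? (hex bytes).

D0: mem[0x14..0x1b] <- [5b 20 45 44 c1 52 bc 76]
D1: mem[0x0d..0x10] <- [44 c1 52 bc]
D2: mem[0x0e..0x0f] <- [a4 6b]
D3: mem[0x05..0x07] <- [6b bc 3b]
D4: mem[0x18..0x1b] <- [76 ba 0d ff]
D5: mem[0x0c..0x12] <- [6b bc 3b bc 76 ba 0d]
query mem[0x0e]=0x3b, mem[0x1b]=0xff, mem[0x1a]=0x0d, mem[0x15]=0x20, mem[0x17]=0x44

MEM[0x0e,0x1b,0x1a,0x15,0x17] = 3b ff 0d 20 44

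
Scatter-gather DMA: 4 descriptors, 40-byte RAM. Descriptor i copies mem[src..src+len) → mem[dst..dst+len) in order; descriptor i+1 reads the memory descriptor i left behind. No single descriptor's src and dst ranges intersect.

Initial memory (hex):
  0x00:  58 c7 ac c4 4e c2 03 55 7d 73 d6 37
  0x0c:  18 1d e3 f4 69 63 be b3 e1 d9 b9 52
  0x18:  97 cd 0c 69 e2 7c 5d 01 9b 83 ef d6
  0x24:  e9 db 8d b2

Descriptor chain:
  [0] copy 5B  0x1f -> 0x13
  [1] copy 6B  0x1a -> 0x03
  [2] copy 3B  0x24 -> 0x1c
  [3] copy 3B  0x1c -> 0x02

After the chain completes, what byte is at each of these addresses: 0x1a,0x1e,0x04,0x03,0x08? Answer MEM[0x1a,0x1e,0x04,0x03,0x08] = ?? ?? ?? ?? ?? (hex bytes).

MEM[0x1a,0x1e,0x04,0x03,0x08] = 0c 8d 8d db 01

[0] 0x1f->0x13 len=5 : 01 9b 83 ef d6
[1] 0x1a->0x03 len=6 : 0c 69 e2 7c 5d 01
[2] 0x24->0x1c len=3 : e9 db 8d
[3] 0x1c->0x02 len=3 : e9 db 8d
query mem[0x1a]=0x0c, mem[0x1e]=0x8d, mem[0x04]=0x8d, mem[0x03]=0xdb, mem[0x08]=0x01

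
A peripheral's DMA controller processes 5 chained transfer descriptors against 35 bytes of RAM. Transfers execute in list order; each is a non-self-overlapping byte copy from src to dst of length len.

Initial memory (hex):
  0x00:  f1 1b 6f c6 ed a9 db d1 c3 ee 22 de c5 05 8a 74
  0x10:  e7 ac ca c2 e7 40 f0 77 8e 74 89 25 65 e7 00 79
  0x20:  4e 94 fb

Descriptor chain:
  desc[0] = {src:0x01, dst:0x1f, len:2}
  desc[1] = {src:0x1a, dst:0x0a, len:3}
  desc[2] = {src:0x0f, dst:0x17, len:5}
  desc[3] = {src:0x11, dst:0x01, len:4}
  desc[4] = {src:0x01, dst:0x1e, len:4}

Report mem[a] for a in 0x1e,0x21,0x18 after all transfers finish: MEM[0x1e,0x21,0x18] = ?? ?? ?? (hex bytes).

MEM[0x1e,0x21,0x18] = ac e7 e7

  after D0: wrote 2B at 0x1f = 1b6f
  after D1: wrote 3B at 0x0a = 892565
  after D2: wrote 5B at 0x17 = 74e7accac2
  after D3: wrote 4B at 0x01 = accac2e7
  after D4: wrote 4B at 0x1e = accac2e7
query mem[0x1e]=0xac, mem[0x21]=0xe7, mem[0x18]=0xe7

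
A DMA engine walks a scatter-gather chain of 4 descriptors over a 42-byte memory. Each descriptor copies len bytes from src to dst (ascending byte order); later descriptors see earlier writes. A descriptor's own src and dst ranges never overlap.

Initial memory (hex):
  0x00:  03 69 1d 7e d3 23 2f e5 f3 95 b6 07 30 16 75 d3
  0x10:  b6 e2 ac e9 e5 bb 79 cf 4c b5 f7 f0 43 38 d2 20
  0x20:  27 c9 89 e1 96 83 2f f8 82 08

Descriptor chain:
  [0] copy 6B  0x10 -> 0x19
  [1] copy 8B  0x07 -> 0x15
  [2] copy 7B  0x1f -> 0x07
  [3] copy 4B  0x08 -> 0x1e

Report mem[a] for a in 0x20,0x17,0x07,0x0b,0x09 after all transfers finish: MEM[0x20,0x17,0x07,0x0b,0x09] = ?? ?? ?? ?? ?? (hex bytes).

MEM[0x20,0x17,0x07,0x0b,0x09] = 89 95 20 e1 c9

[0] 0x10->0x19 len=6 : b6 e2 ac e9 e5 bb
[1] 0x07->0x15 len=8 : e5 f3 95 b6 07 30 16 75
[2] 0x1f->0x07 len=7 : 20 27 c9 89 e1 96 83
[3] 0x08->0x1e len=4 : 27 c9 89 e1
query mem[0x20]=0x89, mem[0x17]=0x95, mem[0x07]=0x20, mem[0x0b]=0xe1, mem[0x09]=0xc9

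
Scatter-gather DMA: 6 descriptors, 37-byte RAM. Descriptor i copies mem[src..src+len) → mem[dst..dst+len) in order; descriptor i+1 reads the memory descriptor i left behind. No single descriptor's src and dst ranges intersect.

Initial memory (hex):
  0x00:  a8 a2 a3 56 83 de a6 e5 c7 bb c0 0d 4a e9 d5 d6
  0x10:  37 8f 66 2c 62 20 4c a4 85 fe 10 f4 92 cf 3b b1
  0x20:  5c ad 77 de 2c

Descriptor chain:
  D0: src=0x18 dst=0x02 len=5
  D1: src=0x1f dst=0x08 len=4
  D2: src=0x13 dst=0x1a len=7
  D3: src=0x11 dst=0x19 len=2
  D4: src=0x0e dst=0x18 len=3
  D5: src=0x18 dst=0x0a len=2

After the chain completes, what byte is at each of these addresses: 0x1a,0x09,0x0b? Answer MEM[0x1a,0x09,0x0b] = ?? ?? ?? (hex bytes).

MEM[0x1a,0x09,0x0b] = 37 5c d6

#0 dst[0x02+5] := {0x85,0xfe,0x10,0xf4,0x92}
#1 dst[0x08+4] := {0xb1,0x5c,0xad,0x77}
#2 dst[0x1a+7] := {0x2c,0x62,0x20,0x4c,0xa4,0x85,0xfe}
#3 dst[0x19+2] := {0x8f,0x66}
#4 dst[0x18+3] := {0xd5,0xd6,0x37}
#5 dst[0x0a+2] := {0xd5,0xd6}
query mem[0x1a]=0x37, mem[0x09]=0x5c, mem[0x0b]=0xd6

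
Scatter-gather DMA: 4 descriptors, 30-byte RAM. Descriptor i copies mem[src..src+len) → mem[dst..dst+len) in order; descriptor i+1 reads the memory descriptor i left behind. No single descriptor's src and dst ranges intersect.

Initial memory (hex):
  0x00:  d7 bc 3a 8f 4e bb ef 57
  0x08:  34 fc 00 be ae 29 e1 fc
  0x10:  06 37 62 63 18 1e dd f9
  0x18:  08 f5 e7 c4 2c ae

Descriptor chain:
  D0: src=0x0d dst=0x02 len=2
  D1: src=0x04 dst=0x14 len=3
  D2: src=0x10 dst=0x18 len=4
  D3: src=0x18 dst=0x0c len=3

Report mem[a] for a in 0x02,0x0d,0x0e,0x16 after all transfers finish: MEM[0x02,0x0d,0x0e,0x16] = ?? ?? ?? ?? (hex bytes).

MEM[0x02,0x0d,0x0e,0x16] = 29 37 62 ef

D0: mem[0x02..0x03] <- [29 e1]
D1: mem[0x14..0x16] <- [4e bb ef]
D2: mem[0x18..0x1b] <- [06 37 62 63]
D3: mem[0x0c..0x0e] <- [06 37 62]
query mem[0x02]=0x29, mem[0x0d]=0x37, mem[0x0e]=0x62, mem[0x16]=0xef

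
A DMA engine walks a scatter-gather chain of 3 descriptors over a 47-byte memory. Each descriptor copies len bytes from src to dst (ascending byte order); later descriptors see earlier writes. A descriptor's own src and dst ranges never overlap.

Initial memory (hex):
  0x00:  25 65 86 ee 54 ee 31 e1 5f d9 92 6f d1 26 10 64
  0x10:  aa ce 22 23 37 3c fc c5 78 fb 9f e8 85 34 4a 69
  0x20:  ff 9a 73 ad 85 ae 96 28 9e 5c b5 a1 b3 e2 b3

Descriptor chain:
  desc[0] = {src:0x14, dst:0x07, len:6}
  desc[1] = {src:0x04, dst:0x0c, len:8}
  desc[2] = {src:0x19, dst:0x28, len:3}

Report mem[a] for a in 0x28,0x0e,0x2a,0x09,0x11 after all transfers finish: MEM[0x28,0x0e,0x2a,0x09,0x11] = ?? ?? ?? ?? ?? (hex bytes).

[0] 0x14->0x07 len=6 : 37 3c fc c5 78 fb
[1] 0x04->0x0c len=8 : 54 ee 31 37 3c fc c5 78
[2] 0x19->0x28 len=3 : fb 9f e8
query mem[0x28]=0xfb, mem[0x0e]=0x31, mem[0x2a]=0xe8, mem[0x09]=0xfc, mem[0x11]=0xfc

MEM[0x28,0x0e,0x2a,0x09,0x11] = fb 31 e8 fc fc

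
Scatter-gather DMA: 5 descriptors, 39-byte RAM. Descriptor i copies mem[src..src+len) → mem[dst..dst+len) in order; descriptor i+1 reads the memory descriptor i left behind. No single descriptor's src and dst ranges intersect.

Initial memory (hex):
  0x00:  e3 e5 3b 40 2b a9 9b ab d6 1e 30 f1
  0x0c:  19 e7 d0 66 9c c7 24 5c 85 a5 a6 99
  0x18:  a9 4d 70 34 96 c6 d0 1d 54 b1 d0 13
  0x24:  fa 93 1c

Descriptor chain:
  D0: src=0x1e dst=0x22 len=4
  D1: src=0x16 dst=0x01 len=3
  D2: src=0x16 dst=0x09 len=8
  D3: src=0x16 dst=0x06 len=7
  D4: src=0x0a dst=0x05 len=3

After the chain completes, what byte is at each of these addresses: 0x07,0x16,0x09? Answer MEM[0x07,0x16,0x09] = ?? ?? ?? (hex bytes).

MEM[0x07,0x16,0x09] = 96 a6 4d

[0] 0x1e->0x22 len=4 : d0 1d 54 b1
[1] 0x16->0x01 len=3 : a6 99 a9
[2] 0x16->0x09 len=8 : a6 99 a9 4d 70 34 96 c6
[3] 0x16->0x06 len=7 : a6 99 a9 4d 70 34 96
[4] 0x0a->0x05 len=3 : 70 34 96
query mem[0x07]=0x96, mem[0x16]=0xa6, mem[0x09]=0x4d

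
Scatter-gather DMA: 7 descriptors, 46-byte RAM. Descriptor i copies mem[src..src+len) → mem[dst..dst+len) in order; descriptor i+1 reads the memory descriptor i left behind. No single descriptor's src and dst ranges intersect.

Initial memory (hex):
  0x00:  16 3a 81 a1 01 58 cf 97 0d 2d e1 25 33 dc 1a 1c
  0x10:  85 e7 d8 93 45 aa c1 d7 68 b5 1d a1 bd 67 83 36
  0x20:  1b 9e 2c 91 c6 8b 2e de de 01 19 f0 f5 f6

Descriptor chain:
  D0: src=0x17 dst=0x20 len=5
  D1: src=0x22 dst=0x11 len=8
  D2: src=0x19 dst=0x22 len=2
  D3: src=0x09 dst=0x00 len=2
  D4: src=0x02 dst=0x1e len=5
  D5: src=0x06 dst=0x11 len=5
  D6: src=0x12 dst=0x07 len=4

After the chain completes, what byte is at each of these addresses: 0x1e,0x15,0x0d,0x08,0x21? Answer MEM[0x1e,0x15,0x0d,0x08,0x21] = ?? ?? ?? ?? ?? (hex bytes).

MEM[0x1e,0x15,0x0d,0x08,0x21] = 81 e1 dc 0d 58

[0] 0x17->0x20 len=5 : d7 68 b5 1d a1
[1] 0x22->0x11 len=8 : b5 1d a1 8b 2e de de 01
[2] 0x19->0x22 len=2 : b5 1d
[3] 0x09->0x00 len=2 : 2d e1
[4] 0x02->0x1e len=5 : 81 a1 01 58 cf
[5] 0x06->0x11 len=5 : cf 97 0d 2d e1
[6] 0x12->0x07 len=4 : 97 0d 2d e1
query mem[0x1e]=0x81, mem[0x15]=0xe1, mem[0x0d]=0xdc, mem[0x08]=0x0d, mem[0x21]=0x58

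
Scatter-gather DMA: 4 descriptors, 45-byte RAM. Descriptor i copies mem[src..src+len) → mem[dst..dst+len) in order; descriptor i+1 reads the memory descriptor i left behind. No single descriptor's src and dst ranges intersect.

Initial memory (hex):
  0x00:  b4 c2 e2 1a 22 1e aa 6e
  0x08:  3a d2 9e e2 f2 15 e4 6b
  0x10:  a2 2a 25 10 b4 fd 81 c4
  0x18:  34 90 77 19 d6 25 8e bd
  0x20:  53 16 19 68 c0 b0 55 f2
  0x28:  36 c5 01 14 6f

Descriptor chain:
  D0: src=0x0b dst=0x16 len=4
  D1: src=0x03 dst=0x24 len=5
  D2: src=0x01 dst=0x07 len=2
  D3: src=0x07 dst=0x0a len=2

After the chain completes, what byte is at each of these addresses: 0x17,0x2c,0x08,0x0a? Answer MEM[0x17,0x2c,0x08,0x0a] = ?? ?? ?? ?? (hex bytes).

MEM[0x17,0x2c,0x08,0x0a] = f2 6f e2 c2

D0: mem[0x16..0x19] <- [e2 f2 15 e4]
D1: mem[0x24..0x28] <- [1a 22 1e aa 6e]
D2: mem[0x07..0x08] <- [c2 e2]
D3: mem[0x0a..0x0b] <- [c2 e2]
query mem[0x17]=0xf2, mem[0x2c]=0x6f, mem[0x08]=0xe2, mem[0x0a]=0xc2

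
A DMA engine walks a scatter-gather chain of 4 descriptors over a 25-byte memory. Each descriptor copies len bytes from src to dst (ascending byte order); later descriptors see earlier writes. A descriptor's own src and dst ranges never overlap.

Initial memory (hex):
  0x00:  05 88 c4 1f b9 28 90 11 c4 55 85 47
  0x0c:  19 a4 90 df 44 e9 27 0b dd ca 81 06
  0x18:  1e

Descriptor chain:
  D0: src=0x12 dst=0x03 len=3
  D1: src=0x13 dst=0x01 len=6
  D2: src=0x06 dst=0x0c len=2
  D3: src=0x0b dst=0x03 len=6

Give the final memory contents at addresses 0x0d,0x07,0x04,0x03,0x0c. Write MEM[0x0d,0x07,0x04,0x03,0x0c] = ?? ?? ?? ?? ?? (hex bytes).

#0 dst[0x03+3] := {0x27,0x0b,0xdd}
#1 dst[0x01+6] := {0x0b,0xdd,0xca,0x81,0x06,0x1e}
#2 dst[0x0c+2] := {0x1e,0x11}
#3 dst[0x03+6] := {0x47,0x1e,0x11,0x90,0xdf,0x44}
query mem[0x0d]=0x11, mem[0x07]=0xdf, mem[0x04]=0x1e, mem[0x03]=0x47, mem[0x0c]=0x1e

MEM[0x0d,0x07,0x04,0x03,0x0c] = 11 df 1e 47 1e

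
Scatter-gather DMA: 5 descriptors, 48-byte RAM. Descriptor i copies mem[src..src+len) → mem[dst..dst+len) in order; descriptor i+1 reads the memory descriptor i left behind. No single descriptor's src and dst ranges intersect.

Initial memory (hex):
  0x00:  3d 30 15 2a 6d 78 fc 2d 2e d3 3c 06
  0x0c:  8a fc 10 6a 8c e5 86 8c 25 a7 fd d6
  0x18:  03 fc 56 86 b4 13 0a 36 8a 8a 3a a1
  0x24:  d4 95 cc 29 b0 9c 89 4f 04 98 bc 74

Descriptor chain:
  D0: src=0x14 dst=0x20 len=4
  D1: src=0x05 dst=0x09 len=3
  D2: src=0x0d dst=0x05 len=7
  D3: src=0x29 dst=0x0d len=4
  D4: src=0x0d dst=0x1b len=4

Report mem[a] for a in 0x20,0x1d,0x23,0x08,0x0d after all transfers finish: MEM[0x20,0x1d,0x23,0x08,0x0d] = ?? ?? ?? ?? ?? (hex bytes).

[0] 0x14->0x20 len=4 : 25 a7 fd d6
[1] 0x05->0x09 len=3 : 78 fc 2d
[2] 0x0d->0x05 len=7 : fc 10 6a 8c e5 86 8c
[3] 0x29->0x0d len=4 : 9c 89 4f 04
[4] 0x0d->0x1b len=4 : 9c 89 4f 04
query mem[0x20]=0x25, mem[0x1d]=0x4f, mem[0x23]=0xd6, mem[0x08]=0x8c, mem[0x0d]=0x9c

MEM[0x20,0x1d,0x23,0x08,0x0d] = 25 4f d6 8c 9c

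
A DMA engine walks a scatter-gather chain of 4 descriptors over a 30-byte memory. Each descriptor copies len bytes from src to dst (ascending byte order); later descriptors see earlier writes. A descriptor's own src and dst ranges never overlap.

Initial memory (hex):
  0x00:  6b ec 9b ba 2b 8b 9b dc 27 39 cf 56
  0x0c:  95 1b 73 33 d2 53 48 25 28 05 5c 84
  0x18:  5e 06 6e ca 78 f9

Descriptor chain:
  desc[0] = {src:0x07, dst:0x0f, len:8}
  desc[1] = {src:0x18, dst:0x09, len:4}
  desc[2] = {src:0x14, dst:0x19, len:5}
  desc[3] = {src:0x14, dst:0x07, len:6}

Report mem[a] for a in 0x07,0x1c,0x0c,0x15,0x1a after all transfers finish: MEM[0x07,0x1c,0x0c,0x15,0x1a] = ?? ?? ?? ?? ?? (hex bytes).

MEM[0x07,0x1c,0x0c,0x15,0x1a] = 95 84 95 1b 1b

#0 dst[0x0f+8] := {0xdc,0x27,0x39,0xcf,0x56,0x95,0x1b,0x73}
#1 dst[0x09+4] := {0x5e,0x06,0x6e,0xca}
#2 dst[0x19+5] := {0x95,0x1b,0x73,0x84,0x5e}
#3 dst[0x07+6] := {0x95,0x1b,0x73,0x84,0x5e,0x95}
query mem[0x07]=0x95, mem[0x1c]=0x84, mem[0x0c]=0x95, mem[0x15]=0x1b, mem[0x1a]=0x1b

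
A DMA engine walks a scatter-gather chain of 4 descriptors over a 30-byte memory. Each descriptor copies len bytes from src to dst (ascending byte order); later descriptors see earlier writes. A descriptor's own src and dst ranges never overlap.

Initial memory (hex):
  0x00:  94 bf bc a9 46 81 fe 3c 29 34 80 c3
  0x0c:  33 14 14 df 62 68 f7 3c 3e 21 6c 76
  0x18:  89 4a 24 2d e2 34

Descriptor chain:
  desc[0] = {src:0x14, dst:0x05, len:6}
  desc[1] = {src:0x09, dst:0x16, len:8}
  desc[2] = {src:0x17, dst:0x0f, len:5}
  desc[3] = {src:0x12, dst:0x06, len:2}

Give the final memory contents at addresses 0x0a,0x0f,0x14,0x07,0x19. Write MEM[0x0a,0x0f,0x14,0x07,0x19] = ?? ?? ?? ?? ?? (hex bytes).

[0] 0x14->0x05 len=6 : 3e 21 6c 76 89 4a
[1] 0x09->0x16 len=8 : 89 4a c3 33 14 14 df 62
[2] 0x17->0x0f len=5 : 4a c3 33 14 14
[3] 0x12->0x06 len=2 : 14 14
query mem[0x0a]=0x4a, mem[0x0f]=0x4a, mem[0x14]=0x3e, mem[0x07]=0x14, mem[0x19]=0x33

MEM[0x0a,0x0f,0x14,0x07,0x19] = 4a 4a 3e 14 33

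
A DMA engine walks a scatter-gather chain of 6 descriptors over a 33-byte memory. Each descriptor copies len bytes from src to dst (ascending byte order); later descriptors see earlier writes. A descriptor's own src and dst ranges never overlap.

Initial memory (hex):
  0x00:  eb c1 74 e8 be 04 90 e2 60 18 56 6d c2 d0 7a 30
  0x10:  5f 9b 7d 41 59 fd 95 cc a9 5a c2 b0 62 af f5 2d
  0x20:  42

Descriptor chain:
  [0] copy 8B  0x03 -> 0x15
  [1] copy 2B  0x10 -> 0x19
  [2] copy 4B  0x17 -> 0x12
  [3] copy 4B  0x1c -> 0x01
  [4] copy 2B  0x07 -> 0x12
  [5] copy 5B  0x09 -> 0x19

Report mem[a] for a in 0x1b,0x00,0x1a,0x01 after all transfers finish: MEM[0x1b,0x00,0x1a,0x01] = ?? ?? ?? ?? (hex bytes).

MEM[0x1b,0x00,0x1a,0x01] = 6d eb 56 56

  after D0: wrote 8B at 0x15 = e8be0490e2601856
  after D1: wrote 2B at 0x19 = 5f9b
  after D2: wrote 4B at 0x12 = 04905f9b
  after D3: wrote 4B at 0x01 = 56aff52d
  after D4: wrote 2B at 0x12 = e260
  after D5: wrote 5B at 0x19 = 18566dc2d0
query mem[0x1b]=0x6d, mem[0x00]=0xeb, mem[0x1a]=0x56, mem[0x01]=0x56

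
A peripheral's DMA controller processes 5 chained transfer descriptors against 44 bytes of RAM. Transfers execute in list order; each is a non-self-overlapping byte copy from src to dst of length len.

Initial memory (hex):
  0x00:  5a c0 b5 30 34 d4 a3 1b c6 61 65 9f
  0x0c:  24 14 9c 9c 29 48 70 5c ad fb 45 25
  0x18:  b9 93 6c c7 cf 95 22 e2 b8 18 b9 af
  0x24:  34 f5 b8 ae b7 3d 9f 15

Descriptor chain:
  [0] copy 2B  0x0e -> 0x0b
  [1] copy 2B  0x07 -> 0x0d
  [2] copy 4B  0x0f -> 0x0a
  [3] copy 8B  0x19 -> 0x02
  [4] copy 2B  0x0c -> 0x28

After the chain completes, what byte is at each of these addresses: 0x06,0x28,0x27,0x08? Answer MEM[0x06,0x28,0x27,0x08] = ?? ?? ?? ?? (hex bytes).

MEM[0x06,0x28,0x27,0x08] = 95 48 ae e2

  after D0: wrote 2B at 0x0b = 9c9c
  after D1: wrote 2B at 0x0d = 1bc6
  after D2: wrote 4B at 0x0a = 9c294870
  after D3: wrote 8B at 0x02 = 936cc7cf9522e2b8
  after D4: wrote 2B at 0x28 = 4870
query mem[0x06]=0x95, mem[0x28]=0x48, mem[0x27]=0xae, mem[0x08]=0xe2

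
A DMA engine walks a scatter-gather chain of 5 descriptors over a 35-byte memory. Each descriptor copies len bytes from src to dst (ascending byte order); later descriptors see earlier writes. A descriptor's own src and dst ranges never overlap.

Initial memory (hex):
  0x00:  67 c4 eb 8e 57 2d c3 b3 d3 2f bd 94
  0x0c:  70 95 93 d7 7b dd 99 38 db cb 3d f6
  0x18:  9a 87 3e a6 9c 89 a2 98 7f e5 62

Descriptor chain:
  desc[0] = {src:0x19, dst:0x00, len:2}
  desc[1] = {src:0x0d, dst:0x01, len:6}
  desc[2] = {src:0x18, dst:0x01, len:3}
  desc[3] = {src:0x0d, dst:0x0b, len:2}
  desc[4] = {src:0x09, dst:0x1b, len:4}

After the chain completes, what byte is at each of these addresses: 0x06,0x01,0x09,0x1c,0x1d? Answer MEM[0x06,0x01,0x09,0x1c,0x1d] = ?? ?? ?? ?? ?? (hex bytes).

[0] 0x19->0x00 len=2 : 87 3e
[1] 0x0d->0x01 len=6 : 95 93 d7 7b dd 99
[2] 0x18->0x01 len=3 : 9a 87 3e
[3] 0x0d->0x0b len=2 : 95 93
[4] 0x09->0x1b len=4 : 2f bd 95 93
query mem[0x06]=0x99, mem[0x01]=0x9a, mem[0x09]=0x2f, mem[0x1c]=0xbd, mem[0x1d]=0x95

MEM[0x06,0x01,0x09,0x1c,0x1d] = 99 9a 2f bd 95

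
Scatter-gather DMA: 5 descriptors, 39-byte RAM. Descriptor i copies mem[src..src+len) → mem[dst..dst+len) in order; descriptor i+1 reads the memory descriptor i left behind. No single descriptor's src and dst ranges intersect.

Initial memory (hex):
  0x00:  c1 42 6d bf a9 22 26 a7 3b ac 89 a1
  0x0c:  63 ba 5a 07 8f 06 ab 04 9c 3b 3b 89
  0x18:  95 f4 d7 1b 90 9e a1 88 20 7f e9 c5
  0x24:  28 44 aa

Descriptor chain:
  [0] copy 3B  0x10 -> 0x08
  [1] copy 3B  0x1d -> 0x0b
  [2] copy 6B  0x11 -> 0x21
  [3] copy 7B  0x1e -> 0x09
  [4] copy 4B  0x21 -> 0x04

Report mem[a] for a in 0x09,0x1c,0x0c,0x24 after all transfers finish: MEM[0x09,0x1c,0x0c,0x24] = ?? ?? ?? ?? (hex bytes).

MEM[0x09,0x1c,0x0c,0x24] = a1 90 06 9c

[0] 0x10->0x08 len=3 : 8f 06 ab
[1] 0x1d->0x0b len=3 : 9e a1 88
[2] 0x11->0x21 len=6 : 06 ab 04 9c 3b 3b
[3] 0x1e->0x09 len=7 : a1 88 20 06 ab 04 9c
[4] 0x21->0x04 len=4 : 06 ab 04 9c
query mem[0x09]=0xa1, mem[0x1c]=0x90, mem[0x0c]=0x06, mem[0x24]=0x9c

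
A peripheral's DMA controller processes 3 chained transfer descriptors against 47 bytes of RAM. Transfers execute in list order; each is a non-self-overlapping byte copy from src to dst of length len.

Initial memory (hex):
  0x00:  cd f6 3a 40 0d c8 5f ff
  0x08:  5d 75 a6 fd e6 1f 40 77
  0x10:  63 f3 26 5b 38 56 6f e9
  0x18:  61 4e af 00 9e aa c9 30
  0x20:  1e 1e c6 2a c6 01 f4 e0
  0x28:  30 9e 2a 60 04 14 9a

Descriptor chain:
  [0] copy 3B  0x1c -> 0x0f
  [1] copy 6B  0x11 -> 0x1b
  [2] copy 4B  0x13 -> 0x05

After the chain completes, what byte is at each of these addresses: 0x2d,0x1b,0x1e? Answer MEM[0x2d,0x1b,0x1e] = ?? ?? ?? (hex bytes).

[0] 0x1c->0x0f len=3 : 9e aa c9
[1] 0x11->0x1b len=6 : c9 26 5b 38 56 6f
[2] 0x13->0x05 len=4 : 5b 38 56 6f
query mem[0x2d]=0x14, mem[0x1b]=0xc9, mem[0x1e]=0x38

MEM[0x2d,0x1b,0x1e] = 14 c9 38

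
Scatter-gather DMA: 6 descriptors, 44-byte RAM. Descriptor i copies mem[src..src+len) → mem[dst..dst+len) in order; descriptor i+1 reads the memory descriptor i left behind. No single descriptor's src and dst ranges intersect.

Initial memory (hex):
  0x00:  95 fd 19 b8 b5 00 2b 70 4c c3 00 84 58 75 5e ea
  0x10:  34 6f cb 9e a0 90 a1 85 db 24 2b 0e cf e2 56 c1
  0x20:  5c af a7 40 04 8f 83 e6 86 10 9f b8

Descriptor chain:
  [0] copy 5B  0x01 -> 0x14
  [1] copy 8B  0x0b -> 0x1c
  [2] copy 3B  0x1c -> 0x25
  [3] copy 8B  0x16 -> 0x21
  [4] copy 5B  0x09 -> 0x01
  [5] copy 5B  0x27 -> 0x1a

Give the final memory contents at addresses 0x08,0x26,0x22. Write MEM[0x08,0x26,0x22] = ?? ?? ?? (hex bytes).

[0] 0x01->0x14 len=5 : fd 19 b8 b5 00
[1] 0x0b->0x1c len=8 : 84 58 75 5e ea 34 6f cb
[2] 0x1c->0x25 len=3 : 84 58 75
[3] 0x16->0x21 len=8 : b8 b5 00 24 2b 0e 84 58
[4] 0x09->0x01 len=5 : c3 00 84 58 75
[5] 0x27->0x1a len=5 : 84 58 10 9f b8
query mem[0x08]=0x4c, mem[0x26]=0x0e, mem[0x22]=0xb5

MEM[0x08,0x26,0x22] = 4c 0e b5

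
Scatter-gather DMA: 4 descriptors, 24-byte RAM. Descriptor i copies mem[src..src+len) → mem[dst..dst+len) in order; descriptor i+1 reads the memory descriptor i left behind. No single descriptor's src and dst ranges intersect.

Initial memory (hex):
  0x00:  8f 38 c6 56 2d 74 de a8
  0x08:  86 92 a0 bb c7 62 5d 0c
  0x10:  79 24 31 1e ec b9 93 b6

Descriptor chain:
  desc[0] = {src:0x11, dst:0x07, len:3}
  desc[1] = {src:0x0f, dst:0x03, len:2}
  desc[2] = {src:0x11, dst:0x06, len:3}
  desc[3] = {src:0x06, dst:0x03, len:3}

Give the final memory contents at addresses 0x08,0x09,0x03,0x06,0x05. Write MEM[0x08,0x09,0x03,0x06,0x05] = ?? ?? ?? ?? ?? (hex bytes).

MEM[0x08,0x09,0x03,0x06,0x05] = 1e 1e 24 24 1e

#0 dst[0x07+3] := {0x24,0x31,0x1e}
#1 dst[0x03+2] := {0x0c,0x79}
#2 dst[0x06+3] := {0x24,0x31,0x1e}
#3 dst[0x03+3] := {0x24,0x31,0x1e}
query mem[0x08]=0x1e, mem[0x09]=0x1e, mem[0x03]=0x24, mem[0x06]=0x24, mem[0x05]=0x1e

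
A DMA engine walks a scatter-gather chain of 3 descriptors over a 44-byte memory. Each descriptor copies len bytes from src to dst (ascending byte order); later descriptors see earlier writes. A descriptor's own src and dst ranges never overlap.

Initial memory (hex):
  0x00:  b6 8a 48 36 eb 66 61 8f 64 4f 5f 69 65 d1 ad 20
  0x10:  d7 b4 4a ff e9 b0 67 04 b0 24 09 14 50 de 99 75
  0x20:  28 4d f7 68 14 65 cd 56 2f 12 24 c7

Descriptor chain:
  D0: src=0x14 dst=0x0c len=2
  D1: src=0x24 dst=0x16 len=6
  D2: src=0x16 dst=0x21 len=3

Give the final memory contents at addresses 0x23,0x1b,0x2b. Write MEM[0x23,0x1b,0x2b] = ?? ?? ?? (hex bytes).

MEM[0x23,0x1b,0x2b] = cd 12 c7

#0 dst[0x0c+2] := {0xe9,0xb0}
#1 dst[0x16+6] := {0x14,0x65,0xcd,0x56,0x2f,0x12}
#2 dst[0x21+3] := {0x14,0x65,0xcd}
query mem[0x23]=0xcd, mem[0x1b]=0x12, mem[0x2b]=0xc7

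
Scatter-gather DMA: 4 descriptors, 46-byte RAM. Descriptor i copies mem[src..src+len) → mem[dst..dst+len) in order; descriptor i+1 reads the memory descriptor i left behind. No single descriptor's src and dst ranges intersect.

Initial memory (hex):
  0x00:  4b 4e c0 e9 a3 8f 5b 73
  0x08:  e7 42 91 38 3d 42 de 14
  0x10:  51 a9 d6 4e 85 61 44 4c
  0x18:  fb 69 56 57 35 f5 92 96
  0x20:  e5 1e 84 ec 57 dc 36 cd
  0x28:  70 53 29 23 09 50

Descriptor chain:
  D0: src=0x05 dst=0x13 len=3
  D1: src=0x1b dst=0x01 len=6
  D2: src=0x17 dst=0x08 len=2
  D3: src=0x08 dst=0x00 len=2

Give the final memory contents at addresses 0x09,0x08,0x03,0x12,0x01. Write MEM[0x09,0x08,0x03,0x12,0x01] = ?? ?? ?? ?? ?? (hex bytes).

[0] 0x05->0x13 len=3 : 8f 5b 73
[1] 0x1b->0x01 len=6 : 57 35 f5 92 96 e5
[2] 0x17->0x08 len=2 : 4c fb
[3] 0x08->0x00 len=2 : 4c fb
query mem[0x09]=0xfb, mem[0x08]=0x4c, mem[0x03]=0xf5, mem[0x12]=0xd6, mem[0x01]=0xfb

MEM[0x09,0x08,0x03,0x12,0x01] = fb 4c f5 d6 fb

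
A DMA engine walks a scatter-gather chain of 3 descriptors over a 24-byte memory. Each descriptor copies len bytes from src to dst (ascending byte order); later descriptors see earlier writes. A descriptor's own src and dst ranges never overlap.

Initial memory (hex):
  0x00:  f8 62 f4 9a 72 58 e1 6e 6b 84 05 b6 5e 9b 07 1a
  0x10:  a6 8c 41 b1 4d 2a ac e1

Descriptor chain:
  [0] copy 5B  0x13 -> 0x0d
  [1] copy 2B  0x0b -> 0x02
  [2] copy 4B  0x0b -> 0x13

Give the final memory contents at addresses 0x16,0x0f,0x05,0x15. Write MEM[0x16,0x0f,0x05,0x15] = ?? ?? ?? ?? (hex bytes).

[0] 0x13->0x0d len=5 : b1 4d 2a ac e1
[1] 0x0b->0x02 len=2 : b6 5e
[2] 0x0b->0x13 len=4 : b6 5e b1 4d
query mem[0x16]=0x4d, mem[0x0f]=0x2a, mem[0x05]=0x58, mem[0x15]=0xb1

MEM[0x16,0x0f,0x05,0x15] = 4d 2a 58 b1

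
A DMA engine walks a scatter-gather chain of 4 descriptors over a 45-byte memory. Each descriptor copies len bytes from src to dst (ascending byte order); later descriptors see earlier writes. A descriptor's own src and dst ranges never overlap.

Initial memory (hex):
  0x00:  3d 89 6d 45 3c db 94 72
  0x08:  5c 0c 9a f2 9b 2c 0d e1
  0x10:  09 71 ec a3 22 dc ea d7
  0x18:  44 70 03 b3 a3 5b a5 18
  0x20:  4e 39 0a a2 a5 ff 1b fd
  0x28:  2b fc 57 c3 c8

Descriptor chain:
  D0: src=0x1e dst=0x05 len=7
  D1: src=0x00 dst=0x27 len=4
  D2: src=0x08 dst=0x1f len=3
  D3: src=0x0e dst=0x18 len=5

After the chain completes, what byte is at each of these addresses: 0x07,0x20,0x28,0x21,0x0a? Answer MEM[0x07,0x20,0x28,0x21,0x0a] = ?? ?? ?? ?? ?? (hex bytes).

MEM[0x07,0x20,0x28,0x21,0x0a] = 4e 0a 89 a2 a2

  after D0: wrote 7B at 0x05 = a5184e390aa2a5
  after D1: wrote 4B at 0x27 = 3d896d45
  after D2: wrote 3B at 0x1f = 390aa2
  after D3: wrote 5B at 0x18 = 0de10971ec
query mem[0x07]=0x4e, mem[0x20]=0x0a, mem[0x28]=0x89, mem[0x21]=0xa2, mem[0x0a]=0xa2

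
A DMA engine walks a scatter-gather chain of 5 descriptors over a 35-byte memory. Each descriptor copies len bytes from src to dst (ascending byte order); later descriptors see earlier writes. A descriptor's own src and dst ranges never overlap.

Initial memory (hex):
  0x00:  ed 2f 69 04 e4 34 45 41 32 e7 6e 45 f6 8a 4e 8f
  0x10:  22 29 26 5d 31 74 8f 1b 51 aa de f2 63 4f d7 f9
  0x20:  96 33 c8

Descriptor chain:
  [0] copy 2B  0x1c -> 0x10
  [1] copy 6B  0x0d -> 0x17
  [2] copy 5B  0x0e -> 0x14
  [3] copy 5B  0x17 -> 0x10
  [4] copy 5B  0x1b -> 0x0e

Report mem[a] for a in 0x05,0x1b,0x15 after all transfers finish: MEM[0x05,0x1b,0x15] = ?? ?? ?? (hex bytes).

MEM[0x05,0x1b,0x15] = 34 4f 8f

D0: mem[0x10..0x11] <- [63 4f]
D1: mem[0x17..0x1c] <- [8a 4e 8f 63 4f 26]
D2: mem[0x14..0x18] <- [4e 8f 63 4f 26]
D3: mem[0x10..0x14] <- [4f 26 8f 63 4f]
D4: mem[0x0e..0x12] <- [4f 26 4f d7 f9]
query mem[0x05]=0x34, mem[0x1b]=0x4f, mem[0x15]=0x8f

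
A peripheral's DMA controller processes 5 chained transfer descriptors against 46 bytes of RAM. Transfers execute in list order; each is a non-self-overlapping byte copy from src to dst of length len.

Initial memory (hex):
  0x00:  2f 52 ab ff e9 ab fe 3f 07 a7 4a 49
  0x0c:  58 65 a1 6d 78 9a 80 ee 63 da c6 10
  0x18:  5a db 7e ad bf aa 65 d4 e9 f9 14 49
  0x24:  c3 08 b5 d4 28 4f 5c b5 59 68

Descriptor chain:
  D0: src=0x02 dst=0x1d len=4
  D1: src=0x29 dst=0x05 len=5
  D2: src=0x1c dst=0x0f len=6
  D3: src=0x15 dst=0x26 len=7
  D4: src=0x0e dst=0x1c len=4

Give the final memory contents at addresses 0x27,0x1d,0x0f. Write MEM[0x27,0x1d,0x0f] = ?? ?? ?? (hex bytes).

#0 dst[0x1d+4] := {0xab,0xff,0xe9,0xab}
#1 dst[0x05+5] := {0x4f,0x5c,0xb5,0x59,0x68}
#2 dst[0x0f+6] := {0xbf,0xab,0xff,0xe9,0xab,0xf9}
#3 dst[0x26+7] := {0xda,0xc6,0x10,0x5a,0xdb,0x7e,0xad}
#4 dst[0x1c+4] := {0xa1,0xbf,0xab,0xff}
query mem[0x27]=0xc6, mem[0x1d]=0xbf, mem[0x0f]=0xbf

MEM[0x27,0x1d,0x0f] = c6 bf bf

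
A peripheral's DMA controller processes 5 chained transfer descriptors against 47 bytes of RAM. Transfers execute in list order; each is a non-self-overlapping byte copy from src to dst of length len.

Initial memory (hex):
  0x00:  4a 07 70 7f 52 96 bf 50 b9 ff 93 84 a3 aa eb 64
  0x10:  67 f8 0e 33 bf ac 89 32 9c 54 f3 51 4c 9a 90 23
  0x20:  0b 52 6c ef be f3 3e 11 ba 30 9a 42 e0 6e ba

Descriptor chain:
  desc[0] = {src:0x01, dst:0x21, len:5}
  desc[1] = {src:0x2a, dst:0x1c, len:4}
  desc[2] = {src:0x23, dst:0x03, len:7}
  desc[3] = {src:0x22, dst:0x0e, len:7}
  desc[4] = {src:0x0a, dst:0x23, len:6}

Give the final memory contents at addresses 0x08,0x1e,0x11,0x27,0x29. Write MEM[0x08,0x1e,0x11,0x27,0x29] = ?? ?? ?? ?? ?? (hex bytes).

MEM[0x08,0x1e,0x11,0x27,0x29] = ba e0 96 70 30

D0: mem[0x21..0x25] <- [07 70 7f 52 96]
D1: mem[0x1c..0x1f] <- [9a 42 e0 6e]
D2: mem[0x03..0x09] <- [7f 52 96 3e 11 ba 30]
D3: mem[0x0e..0x14] <- [70 7f 52 96 3e 11 ba]
D4: mem[0x23..0x28] <- [93 84 a3 aa 70 7f]
query mem[0x08]=0xba, mem[0x1e]=0xe0, mem[0x11]=0x96, mem[0x27]=0x70, mem[0x29]=0x30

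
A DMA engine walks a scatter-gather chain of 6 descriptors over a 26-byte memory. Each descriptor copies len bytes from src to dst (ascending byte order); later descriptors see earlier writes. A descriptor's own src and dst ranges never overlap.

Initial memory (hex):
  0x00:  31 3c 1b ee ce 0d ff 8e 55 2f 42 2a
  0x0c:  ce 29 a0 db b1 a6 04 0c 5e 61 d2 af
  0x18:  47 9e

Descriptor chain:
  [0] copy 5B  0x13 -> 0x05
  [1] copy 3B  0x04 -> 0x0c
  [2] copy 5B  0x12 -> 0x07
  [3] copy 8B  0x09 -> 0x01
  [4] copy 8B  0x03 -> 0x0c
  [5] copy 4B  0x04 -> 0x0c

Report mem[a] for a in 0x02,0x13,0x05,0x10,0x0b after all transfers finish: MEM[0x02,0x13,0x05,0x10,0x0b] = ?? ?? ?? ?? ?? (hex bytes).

  after D0: wrote 5B at 0x05 = 0c5e61d2af
  after D1: wrote 3B at 0x0c = ce0c5e
  after D2: wrote 5B at 0x07 = 040c5e61d2
  after D3: wrote 8B at 0x01 = 5e61d2ce0c5edbb1
  after D4: wrote 8B at 0x0c = d2ce0c5edbb15e61
  after D5: wrote 4B at 0x0c = ce0c5edb
query mem[0x02]=0x61, mem[0x13]=0x61, mem[0x05]=0x0c, mem[0x10]=0xdb, mem[0x0b]=0xd2

MEM[0x02,0x13,0x05,0x10,0x0b] = 61 61 0c db d2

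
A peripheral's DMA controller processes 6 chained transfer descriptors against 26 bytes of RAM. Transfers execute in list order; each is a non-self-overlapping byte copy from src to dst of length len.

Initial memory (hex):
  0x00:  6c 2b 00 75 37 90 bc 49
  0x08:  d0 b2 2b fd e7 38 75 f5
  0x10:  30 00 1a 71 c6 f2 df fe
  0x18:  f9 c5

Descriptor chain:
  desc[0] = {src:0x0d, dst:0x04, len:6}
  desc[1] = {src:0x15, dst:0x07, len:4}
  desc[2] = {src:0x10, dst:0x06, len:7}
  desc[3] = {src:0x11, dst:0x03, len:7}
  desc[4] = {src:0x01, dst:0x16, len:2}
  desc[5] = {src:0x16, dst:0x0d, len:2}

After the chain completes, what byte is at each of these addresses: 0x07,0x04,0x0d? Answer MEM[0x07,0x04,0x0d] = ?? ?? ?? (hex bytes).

D0: mem[0x04..0x09] <- [38 75 f5 30 00 1a]
D1: mem[0x07..0x0a] <- [f2 df fe f9]
D2: mem[0x06..0x0c] <- [30 00 1a 71 c6 f2 df]
D3: mem[0x03..0x09] <- [00 1a 71 c6 f2 df fe]
D4: mem[0x16..0x17] <- [2b 00]
D5: mem[0x0d..0x0e] <- [2b 00]
query mem[0x07]=0xf2, mem[0x04]=0x1a, mem[0x0d]=0x2b

MEM[0x07,0x04,0x0d] = f2 1a 2b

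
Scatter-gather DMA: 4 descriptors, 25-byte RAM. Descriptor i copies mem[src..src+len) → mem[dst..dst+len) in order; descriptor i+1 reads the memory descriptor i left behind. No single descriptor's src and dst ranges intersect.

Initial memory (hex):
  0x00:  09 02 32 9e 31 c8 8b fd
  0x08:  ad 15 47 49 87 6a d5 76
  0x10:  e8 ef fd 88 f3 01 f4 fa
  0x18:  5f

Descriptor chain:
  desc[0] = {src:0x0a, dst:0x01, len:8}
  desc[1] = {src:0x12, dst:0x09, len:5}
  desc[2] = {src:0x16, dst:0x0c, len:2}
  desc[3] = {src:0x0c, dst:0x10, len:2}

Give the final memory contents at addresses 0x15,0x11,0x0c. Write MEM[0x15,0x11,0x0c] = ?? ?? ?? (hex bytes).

MEM[0x15,0x11,0x0c] = 01 fa f4

#0 dst[0x01+8] := {0x47,0x49,0x87,0x6a,0xd5,0x76,0xe8,0xef}
#1 dst[0x09+5] := {0xfd,0x88,0xf3,0x01,0xf4}
#2 dst[0x0c+2] := {0xf4,0xfa}
#3 dst[0x10+2] := {0xf4,0xfa}
query mem[0x15]=0x01, mem[0x11]=0xfa, mem[0x0c]=0xf4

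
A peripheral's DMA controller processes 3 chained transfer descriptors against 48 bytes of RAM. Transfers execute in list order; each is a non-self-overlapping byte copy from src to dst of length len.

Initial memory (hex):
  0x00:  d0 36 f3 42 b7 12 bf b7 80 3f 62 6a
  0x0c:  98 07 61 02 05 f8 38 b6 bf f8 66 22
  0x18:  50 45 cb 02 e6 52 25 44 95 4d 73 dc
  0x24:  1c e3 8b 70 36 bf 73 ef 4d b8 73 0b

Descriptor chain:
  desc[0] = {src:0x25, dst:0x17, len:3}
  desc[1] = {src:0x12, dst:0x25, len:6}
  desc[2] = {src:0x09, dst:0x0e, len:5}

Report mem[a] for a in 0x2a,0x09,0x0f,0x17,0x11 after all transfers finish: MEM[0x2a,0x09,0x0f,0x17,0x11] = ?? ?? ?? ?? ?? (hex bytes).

#0 dst[0x17+3] := {0xe3,0x8b,0x70}
#1 dst[0x25+6] := {0x38,0xb6,0xbf,0xf8,0x66,0xe3}
#2 dst[0x0e+5] := {0x3f,0x62,0x6a,0x98,0x07}
query mem[0x2a]=0xe3, mem[0x09]=0x3f, mem[0x0f]=0x62, mem[0x17]=0xe3, mem[0x11]=0x98

MEM[0x2a,0x09,0x0f,0x17,0x11] = e3 3f 62 e3 98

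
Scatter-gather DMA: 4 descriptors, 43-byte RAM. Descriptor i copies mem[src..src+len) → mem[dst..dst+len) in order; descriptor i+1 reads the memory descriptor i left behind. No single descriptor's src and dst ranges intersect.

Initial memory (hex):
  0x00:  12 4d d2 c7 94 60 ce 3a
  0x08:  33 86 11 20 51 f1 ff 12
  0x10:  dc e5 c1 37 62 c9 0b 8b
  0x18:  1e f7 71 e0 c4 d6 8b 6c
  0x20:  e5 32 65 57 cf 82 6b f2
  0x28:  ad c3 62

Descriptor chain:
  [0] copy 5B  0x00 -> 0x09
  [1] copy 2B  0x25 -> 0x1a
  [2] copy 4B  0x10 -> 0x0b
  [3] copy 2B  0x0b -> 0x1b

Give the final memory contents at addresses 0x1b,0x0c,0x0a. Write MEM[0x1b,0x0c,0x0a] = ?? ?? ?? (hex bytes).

  after D0: wrote 5B at 0x09 = 124dd2c794
  after D1: wrote 2B at 0x1a = 826b
  after D2: wrote 4B at 0x0b = dce5c137
  after D3: wrote 2B at 0x1b = dce5
query mem[0x1b]=0xdc, mem[0x0c]=0xe5, mem[0x0a]=0x4d

MEM[0x1b,0x0c,0x0a] = dc e5 4d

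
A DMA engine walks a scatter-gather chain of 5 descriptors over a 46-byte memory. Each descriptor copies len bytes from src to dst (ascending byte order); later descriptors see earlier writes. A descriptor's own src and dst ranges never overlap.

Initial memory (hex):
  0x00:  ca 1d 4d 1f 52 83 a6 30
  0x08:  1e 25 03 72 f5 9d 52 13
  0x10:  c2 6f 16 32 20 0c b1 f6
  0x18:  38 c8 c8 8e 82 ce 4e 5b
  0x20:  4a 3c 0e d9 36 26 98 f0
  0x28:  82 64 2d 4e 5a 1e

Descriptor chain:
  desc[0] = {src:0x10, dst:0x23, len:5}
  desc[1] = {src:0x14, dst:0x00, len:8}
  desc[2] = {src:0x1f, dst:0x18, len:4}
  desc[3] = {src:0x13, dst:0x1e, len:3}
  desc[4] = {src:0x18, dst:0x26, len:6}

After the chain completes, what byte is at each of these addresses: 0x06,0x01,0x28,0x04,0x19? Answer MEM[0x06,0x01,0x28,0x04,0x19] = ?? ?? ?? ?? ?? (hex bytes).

MEM[0x06,0x01,0x28,0x04,0x19] = c8 0c 3c 38 4a

#0 dst[0x23+5] := {0xc2,0x6f,0x16,0x32,0x20}
#1 dst[0x00+8] := {0x20,0x0c,0xb1,0xf6,0x38,0xc8,0xc8,0x8e}
#2 dst[0x18+4] := {0x5b,0x4a,0x3c,0x0e}
#3 dst[0x1e+3] := {0x32,0x20,0x0c}
#4 dst[0x26+6] := {0x5b,0x4a,0x3c,0x0e,0x82,0xce}
query mem[0x06]=0xc8, mem[0x01]=0x0c, mem[0x28]=0x3c, mem[0x04]=0x38, mem[0x19]=0x4a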